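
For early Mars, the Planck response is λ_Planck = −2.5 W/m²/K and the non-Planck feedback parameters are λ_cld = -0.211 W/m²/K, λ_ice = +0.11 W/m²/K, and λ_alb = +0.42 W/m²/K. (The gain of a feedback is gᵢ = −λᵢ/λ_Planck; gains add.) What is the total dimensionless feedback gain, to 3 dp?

Convert to gains: g_cld = -0.211/2.5 = -0.0844; g_ice = 0.11/2.5 = 0.044; g_alb = 0.42/2.5 = 0.168.
Total gain g = 0.1276.

0.128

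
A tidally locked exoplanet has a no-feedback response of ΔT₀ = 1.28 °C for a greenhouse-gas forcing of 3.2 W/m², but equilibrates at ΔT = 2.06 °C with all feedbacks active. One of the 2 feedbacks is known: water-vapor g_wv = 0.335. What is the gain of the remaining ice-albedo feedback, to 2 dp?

0.04

Amplification A = ΔT/ΔT₀ = 2.06/1.28 = 1.609.
Total gain g = 1 − 1/A = 1 − 1/1.609 = 0.3785.
The known gain is 0.335.
g_ice = 0.3785 − 0.335 = 0.04.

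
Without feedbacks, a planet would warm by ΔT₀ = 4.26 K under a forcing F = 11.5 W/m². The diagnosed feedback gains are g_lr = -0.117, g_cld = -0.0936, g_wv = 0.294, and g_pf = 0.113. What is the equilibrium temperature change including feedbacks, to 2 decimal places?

5.30 K

Total gain g = -0.117 − 0.0936 + 0.294 + 0.113 = 0.1964.
Amplification A = 1/(1 − 0.1964) = 1.244.
ΔT = 4.26 × 1.244 = 5.30 K.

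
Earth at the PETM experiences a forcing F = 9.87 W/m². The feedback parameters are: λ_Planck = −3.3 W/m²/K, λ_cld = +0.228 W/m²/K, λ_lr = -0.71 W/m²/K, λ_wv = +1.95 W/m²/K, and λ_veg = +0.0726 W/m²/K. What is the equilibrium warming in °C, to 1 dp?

5.6 °C

Net feedback parameter λ = (−3.3) + (+0.228) + (-0.71) + (+1.95) + (+0.0726) = -1.7594 W/m²/K.
ΔT = −F/λ = −9.87/(-1.7594) = 5.6 °C.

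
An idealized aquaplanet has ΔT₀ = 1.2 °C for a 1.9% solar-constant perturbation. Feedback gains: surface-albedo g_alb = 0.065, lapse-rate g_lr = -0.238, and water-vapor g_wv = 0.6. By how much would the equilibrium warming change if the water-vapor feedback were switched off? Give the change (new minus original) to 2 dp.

Original: g = 0.427, ΔT = 1.2/(1−0.427) = 2.0942 °C.
Without water-vapor: g' = -0.173, ΔT' = 1.2/(1+0.173) = 1.0230 °C.
Change = 1.0230 − 2.0942 = -1.07 °C.

-1.07 °C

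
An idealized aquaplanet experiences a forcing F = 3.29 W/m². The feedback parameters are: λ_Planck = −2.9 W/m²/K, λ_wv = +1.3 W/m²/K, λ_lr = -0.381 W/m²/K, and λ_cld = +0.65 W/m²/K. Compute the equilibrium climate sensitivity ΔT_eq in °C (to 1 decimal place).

2.5 °C

Net feedback parameter λ = (−2.9) + (+1.3) + (-0.381) + (+0.65) = -1.331 W/m²/K.
ΔT = −F/λ = −3.29/(-1.331) = 2.5 °C.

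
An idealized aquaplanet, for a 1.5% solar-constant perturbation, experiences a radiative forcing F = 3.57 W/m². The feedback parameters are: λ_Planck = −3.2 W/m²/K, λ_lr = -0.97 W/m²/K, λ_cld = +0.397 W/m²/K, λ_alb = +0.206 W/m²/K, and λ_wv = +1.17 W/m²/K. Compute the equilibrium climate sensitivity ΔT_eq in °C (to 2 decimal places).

Net feedback parameter λ = (−3.2) + (-0.97) + (+0.397) + (+0.206) + (+1.17) = -2.397 W/m²/K.
ΔT = −F/λ = −3.57/(-2.397) = 1.49 °C.

1.49 °C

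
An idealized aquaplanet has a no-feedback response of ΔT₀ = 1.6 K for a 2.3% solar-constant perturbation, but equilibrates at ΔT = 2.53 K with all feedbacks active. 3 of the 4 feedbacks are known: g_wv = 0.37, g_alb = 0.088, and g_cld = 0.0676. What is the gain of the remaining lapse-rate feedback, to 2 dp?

-0.16

Amplification A = ΔT/ΔT₀ = 2.53/1.6 = 1.581.
Total gain g = 1 − 1/A = 1 − 1/1.581 = 0.3675.
Known gains sum to 0.37 + 0.088 + 0.0676 = 0.5256.
g_lr = 0.3675 − 0.5256 = -0.16.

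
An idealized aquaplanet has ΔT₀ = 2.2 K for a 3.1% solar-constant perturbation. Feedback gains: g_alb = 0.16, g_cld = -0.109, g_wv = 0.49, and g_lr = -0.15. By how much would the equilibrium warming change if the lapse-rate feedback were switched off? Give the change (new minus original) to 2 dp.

Original: g = 0.391, ΔT = 2.2/(1−0.391) = 3.6125 K.
Without lapse-rate: g' = 0.541, ΔT' = 2.2/(1−0.541) = 4.7930 K.
Change = 4.7930 − 3.6125 = 1.18 K.

1.18 K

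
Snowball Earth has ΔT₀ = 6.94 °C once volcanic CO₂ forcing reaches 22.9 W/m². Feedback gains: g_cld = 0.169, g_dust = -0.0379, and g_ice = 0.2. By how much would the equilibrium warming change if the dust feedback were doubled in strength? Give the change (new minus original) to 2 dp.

-0.56 °C

Original: g = 0.3311, ΔT = 6.94/(1−0.3311) = 10.3752 °C.
With doubled dust: g' = 0.2932, ΔT' = 6.94/(1−0.2932) = 9.8189 °C.
Change = 9.8189 − 10.3752 = -0.56 °C.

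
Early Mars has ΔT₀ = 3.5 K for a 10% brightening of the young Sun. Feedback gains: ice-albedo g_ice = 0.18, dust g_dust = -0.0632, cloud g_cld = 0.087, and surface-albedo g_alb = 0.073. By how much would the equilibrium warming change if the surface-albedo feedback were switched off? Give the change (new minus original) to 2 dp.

Original: g = 0.2768, ΔT = 3.5/(1−0.2768) = 4.8396 K.
Without surface-albedo: g' = 0.2038, ΔT' = 3.5/(1−0.2038) = 4.3959 K.
Change = 4.3959 − 4.8396 = -0.44 K.

-0.44 K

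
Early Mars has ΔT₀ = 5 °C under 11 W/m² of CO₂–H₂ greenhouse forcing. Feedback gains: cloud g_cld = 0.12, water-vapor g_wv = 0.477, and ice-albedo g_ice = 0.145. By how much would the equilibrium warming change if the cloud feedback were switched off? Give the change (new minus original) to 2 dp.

-6.15 °C

Original: g = 0.742, ΔT = 5/(1−0.742) = 19.3798 °C.
Without cloud: g' = 0.622, ΔT' = 5/(1−0.622) = 13.2275 °C.
Change = 13.2275 − 19.3798 = -6.15 °C.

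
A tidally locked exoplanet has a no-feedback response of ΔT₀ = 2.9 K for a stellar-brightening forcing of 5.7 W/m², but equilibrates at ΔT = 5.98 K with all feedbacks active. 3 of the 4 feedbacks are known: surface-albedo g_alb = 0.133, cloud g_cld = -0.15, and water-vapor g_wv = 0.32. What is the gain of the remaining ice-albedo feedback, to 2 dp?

0.21

Amplification A = ΔT/ΔT₀ = 5.98/2.9 = 2.062.
Total gain g = 1 − 1/A = 1 − 1/2.062 = 0.515.
Known gains sum to 0.133 − 0.15 + 0.32 = 0.303.
g_ice = 0.515 − 0.303 = 0.21.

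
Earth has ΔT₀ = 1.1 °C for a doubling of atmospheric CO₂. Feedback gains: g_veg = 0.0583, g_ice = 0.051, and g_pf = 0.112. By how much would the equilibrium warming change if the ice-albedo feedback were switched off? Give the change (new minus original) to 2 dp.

Original: g = 0.2213, ΔT = 1.1/(1−0.2213) = 1.4126 °C.
Without ice-albedo: g' = 0.1703, ΔT' = 1.1/(1−0.1703) = 1.3258 °C.
Change = 1.3258 − 1.4126 = -0.09 °C.

-0.09 °C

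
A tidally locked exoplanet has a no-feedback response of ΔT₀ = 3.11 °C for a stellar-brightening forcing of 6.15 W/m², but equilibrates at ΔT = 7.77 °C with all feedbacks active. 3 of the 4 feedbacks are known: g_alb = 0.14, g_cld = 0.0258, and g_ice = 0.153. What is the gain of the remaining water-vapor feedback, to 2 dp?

Amplification A = ΔT/ΔT₀ = 7.77/3.11 = 2.498.
Total gain g = 1 − 1/A = 1 − 1/2.498 = 0.5997.
Known gains sum to 0.14 + 0.0258 + 0.153 = 0.3188.
g_wv = 0.5997 − 0.3188 = 0.28.

0.28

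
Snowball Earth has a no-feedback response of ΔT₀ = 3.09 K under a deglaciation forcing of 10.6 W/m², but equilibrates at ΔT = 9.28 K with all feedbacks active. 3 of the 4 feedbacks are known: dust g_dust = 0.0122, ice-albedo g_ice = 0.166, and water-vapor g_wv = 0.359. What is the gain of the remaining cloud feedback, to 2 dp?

Amplification A = ΔT/ΔT₀ = 9.28/3.09 = 3.003.
Total gain g = 1 − 1/A = 1 − 1/3.003 = 0.667.
Known gains sum to 0.0122 + 0.166 + 0.359 = 0.5372.
g_cld = 0.667 − 0.5372 = 0.13.

0.13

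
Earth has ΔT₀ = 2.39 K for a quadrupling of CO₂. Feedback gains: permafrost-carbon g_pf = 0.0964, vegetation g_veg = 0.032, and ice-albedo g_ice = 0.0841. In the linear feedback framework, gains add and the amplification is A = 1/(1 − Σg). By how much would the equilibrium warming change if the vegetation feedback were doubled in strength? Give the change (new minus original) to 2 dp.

Original: g = 0.2125, ΔT = 2.39/(1−0.2125) = 3.0349 K.
With doubled vegetation: g' = 0.2445, ΔT' = 2.39/(1−0.2445) = 3.1635 K.
Change = 3.1635 − 3.0349 = 0.13 K.

0.13 K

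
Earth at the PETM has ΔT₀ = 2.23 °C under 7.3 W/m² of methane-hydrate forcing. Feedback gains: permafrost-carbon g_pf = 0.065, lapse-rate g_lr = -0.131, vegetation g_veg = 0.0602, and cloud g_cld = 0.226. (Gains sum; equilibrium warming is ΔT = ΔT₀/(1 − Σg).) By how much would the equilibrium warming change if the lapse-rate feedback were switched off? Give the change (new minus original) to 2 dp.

0.58 °C

Original: g = 0.2202, ΔT = 2.23/(1−0.2202) = 2.8597 °C.
Without lapse-rate: g' = 0.3512, ΔT' = 2.23/(1−0.3512) = 3.4371 °C.
Change = 3.4371 − 2.8597 = 0.58 °C.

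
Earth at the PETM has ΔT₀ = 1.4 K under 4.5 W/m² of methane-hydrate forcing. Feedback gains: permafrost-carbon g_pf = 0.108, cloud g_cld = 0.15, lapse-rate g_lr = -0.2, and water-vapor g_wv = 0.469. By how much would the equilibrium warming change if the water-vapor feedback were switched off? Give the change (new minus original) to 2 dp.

-1.47 K

Original: g = 0.527, ΔT = 1.4/(1−0.527) = 2.9598 K.
Without water-vapor: g' = 0.058, ΔT' = 1.4/(1−0.058) = 1.4862 K.
Change = 1.4862 − 2.9598 = -1.47 K.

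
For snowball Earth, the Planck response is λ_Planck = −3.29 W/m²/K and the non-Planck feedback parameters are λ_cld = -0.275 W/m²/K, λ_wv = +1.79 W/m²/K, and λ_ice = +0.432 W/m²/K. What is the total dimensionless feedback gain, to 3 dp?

Convert to gains: g_cld = -0.275/3.29 = -0.08359; g_wv = 1.79/3.29 = 0.5441; g_ice = 0.432/3.29 = 0.1313.
Total gain g = 0.59181.

0.592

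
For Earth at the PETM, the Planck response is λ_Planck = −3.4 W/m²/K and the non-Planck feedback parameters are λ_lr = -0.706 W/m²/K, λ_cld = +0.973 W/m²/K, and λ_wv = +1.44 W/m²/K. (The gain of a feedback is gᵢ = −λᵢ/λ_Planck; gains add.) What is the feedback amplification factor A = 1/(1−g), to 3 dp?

Convert to gains: g_lr = -0.706/3.4 = -0.2076; g_cld = 0.973/3.4 = 0.2862; g_wv = 1.44/3.4 = 0.4235.
Total gain g = 0.5021.
A = 1/(1 − 0.5021) = 2.008.

2.008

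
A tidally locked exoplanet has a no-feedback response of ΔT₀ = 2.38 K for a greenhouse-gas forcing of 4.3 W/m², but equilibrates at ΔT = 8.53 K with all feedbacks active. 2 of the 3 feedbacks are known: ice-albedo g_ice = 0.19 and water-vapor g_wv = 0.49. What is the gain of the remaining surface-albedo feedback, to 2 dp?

Amplification A = ΔT/ΔT₀ = 8.53/2.38 = 3.584.
Total gain g = 1 − 1/A = 1 − 1/3.584 = 0.721.
Known gains sum to 0.19 + 0.49 = 0.68.
g_alb = 0.721 − 0.68 = 0.04.

0.04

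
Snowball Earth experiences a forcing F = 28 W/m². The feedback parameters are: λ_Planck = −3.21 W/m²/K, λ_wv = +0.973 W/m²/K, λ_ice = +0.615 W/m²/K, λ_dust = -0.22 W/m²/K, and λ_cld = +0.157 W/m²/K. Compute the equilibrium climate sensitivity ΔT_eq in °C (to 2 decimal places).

Net feedback parameter λ = (−3.21) + (+0.973) + (+0.615) + (-0.22) + (+0.157) = -1.685 W/m²/K.
ΔT = −F/λ = −28/(-1.685) = 16.62 °C.

16.62 °C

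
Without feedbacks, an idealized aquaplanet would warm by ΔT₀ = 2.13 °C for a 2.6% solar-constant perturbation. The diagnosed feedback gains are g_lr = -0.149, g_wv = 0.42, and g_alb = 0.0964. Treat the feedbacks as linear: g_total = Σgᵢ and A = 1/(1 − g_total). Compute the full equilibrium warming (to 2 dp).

3.37 °C

Total gain g = -0.149 + 0.42 + 0.0964 = 0.3674.
Amplification A = 1/(1 − 0.3674) = 1.581.
ΔT = 2.13 × 1.581 = 3.37 °C.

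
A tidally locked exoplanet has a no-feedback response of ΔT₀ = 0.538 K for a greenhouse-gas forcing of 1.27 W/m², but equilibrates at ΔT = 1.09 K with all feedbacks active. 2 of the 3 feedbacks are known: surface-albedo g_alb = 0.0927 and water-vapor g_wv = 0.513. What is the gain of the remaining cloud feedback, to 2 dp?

-0.10

Amplification A = ΔT/ΔT₀ = 1.09/0.538 = 2.026.
Total gain g = 1 − 1/A = 1 − 1/2.026 = 0.5064.
Known gains sum to 0.0927 + 0.513 = 0.6057.
g_cld = 0.5064 − 0.6057 = -0.10.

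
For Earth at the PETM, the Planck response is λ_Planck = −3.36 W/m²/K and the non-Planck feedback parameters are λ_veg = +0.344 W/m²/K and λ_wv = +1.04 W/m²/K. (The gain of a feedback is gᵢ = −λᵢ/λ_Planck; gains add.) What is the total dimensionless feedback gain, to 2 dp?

Convert to gains: g_veg = 0.344/3.36 = 0.1024; g_wv = 1.04/3.36 = 0.3095.
Total gain g = 0.4119.

0.41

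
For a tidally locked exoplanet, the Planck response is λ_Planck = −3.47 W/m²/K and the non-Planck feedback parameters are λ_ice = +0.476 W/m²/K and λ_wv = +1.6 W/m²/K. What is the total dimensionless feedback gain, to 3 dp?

0.598

Convert to gains: g_ice = 0.476/3.47 = 0.1372; g_wv = 1.6/3.47 = 0.4611.
Total gain g = 0.5983.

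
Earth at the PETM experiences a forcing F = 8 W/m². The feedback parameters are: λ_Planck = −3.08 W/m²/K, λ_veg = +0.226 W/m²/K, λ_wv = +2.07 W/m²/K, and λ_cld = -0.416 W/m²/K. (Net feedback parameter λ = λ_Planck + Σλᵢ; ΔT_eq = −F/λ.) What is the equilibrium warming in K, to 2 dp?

Net feedback parameter λ = (−3.08) + (+0.226) + (+2.07) + (-0.416) = -1.2 W/m²/K.
ΔT = −F/λ = −8/(-1.2) = 6.67 K.

6.67 K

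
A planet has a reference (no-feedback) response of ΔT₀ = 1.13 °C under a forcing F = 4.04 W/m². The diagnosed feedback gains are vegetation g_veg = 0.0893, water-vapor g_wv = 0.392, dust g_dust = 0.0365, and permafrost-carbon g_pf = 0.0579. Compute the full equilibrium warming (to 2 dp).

2.66 °C

Total gain g = 0.0893 + 0.392 + 0.0365 + 0.0579 = 0.5757.
Amplification A = 1/(1 − 0.5757) = 2.357.
ΔT = 1.13 × 2.357 = 2.66 °C.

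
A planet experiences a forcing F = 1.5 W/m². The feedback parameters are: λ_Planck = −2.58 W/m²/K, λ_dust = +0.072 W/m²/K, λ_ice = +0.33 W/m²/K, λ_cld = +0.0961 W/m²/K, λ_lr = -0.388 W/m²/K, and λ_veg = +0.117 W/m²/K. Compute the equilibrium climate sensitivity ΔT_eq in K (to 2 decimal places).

0.64 K

Net feedback parameter λ = (−2.58) + (+0.072) + (+0.33) + (+0.0961) + (-0.388) + (+0.117) = -2.3529 W/m²/K.
ΔT = −F/λ = −1.5/(-2.3529) = 0.64 K.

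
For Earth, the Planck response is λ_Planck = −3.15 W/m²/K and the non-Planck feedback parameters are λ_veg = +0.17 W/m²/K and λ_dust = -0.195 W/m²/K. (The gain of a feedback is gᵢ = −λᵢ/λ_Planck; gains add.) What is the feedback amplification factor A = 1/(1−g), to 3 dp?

Convert to gains: g_veg = 0.17/3.15 = 0.05397; g_dust = -0.195/3.15 = -0.0619.
Total gain g = -0.00793.
A = 1/(1 + 0.00793) = 0.992.

0.992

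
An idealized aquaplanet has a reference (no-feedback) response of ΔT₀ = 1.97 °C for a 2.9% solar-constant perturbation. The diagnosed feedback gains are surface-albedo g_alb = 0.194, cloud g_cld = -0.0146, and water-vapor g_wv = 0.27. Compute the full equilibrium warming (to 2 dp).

Total gain g = 0.194 − 0.0146 + 0.27 = 0.4494.
Amplification A = 1/(1 − 0.4494) = 1.816.
ΔT = 1.97 × 1.816 = 3.58 °C.

3.58 °C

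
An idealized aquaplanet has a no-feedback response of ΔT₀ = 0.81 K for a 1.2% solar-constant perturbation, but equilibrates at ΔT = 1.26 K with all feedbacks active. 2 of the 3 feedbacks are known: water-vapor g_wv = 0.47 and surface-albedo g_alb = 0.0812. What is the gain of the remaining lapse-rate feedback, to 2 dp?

Amplification A = ΔT/ΔT₀ = 1.26/0.81 = 1.556.
Total gain g = 1 − 1/A = 1 − 1/1.556 = 0.3573.
Known gains sum to 0.47 + 0.0812 = 0.5512.
g_lr = 0.3573 − 0.5512 = -0.19.

-0.19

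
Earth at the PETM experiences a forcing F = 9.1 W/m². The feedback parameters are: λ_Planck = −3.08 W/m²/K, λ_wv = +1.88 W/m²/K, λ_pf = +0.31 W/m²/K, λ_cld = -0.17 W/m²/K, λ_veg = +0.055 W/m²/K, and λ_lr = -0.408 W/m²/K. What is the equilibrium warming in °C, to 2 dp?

Net feedback parameter λ = (−3.08) + (+1.88) + (+0.31) + (-0.17) + (+0.055) + (-0.408) = -1.413 W/m²/K.
ΔT = −F/λ = −9.1/(-1.413) = 6.44 °C.

6.44 °C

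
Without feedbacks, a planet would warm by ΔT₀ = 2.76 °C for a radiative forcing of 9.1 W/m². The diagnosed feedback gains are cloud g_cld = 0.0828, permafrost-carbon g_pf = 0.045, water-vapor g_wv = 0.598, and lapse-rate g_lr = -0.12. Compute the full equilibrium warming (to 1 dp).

7.0 °C

Total gain g = 0.0828 + 0.045 + 0.598 − 0.12 = 0.6058.
Amplification A = 1/(1 − 0.6058) = 2.537.
ΔT = 2.76 × 2.537 = 7.0 °C.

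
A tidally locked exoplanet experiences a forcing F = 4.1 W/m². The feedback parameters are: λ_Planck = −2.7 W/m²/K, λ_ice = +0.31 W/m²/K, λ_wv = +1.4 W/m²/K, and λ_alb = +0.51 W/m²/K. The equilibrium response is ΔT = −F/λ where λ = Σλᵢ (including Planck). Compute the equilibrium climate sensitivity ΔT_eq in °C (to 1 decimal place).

8.5 °C

Net feedback parameter λ = (−2.7) + (+0.31) + (+1.4) + (+0.51) = -0.48 W/m²/K.
ΔT = −F/λ = −4.1/(-0.48) = 8.5 °C.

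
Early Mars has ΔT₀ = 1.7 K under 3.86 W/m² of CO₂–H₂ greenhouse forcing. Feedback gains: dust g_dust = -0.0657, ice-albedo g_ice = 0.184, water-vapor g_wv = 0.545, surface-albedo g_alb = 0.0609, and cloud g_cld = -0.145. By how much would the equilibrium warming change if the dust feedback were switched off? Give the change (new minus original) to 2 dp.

0.75 K

Original: g = 0.5792, ΔT = 1.7/(1−0.5792) = 4.0399 K.
Without dust: g' = 0.6449, ΔT' = 1.7/(1−0.6449) = 4.7874 K.
Change = 4.7874 − 4.0399 = 0.75 K.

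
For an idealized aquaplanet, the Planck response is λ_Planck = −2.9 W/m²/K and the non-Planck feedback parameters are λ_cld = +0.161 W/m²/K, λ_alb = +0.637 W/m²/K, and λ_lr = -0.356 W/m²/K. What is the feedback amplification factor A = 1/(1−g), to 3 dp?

1.180

Convert to gains: g_cld = 0.161/2.9 = 0.05552; g_alb = 0.637/2.9 = 0.2197; g_lr = -0.356/2.9 = -0.1228.
Total gain g = 0.15242.
A = 1/(1 − 0.15242) = 1.180.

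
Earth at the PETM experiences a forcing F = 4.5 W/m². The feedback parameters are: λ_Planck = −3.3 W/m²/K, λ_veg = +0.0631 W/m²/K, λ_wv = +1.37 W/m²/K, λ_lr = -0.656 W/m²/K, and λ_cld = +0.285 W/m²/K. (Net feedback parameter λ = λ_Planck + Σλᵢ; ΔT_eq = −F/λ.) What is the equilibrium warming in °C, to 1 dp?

2.0 °C

Net feedback parameter λ = (−3.3) + (+0.0631) + (+1.37) + (-0.656) + (+0.285) = -2.2379 W/m²/K.
ΔT = −F/λ = −4.5/(-2.2379) = 2.0 °C.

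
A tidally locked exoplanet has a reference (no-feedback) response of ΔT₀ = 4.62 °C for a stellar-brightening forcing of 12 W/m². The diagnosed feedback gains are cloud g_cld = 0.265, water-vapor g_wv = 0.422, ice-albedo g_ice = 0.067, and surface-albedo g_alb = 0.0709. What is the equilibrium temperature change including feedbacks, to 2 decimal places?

Total gain g = 0.265 + 0.422 + 0.067 + 0.0709 = 0.8249.
Amplification A = 1/(1 − 0.8249) = 5.711.
ΔT = 4.62 × 5.711 = 26.38 °C.

26.38 °C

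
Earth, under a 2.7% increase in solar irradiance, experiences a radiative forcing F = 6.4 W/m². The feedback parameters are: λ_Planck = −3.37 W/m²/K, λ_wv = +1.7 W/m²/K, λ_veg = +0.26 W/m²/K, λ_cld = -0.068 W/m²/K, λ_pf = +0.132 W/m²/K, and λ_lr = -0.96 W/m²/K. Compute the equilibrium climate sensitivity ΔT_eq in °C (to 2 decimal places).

Net feedback parameter λ = (−3.37) + (+1.7) + (+0.26) + (-0.068) + (+0.132) + (-0.96) = -2.306 W/m²/K.
ΔT = −F/λ = −6.4/(-2.306) = 2.78 °C.

2.78 °C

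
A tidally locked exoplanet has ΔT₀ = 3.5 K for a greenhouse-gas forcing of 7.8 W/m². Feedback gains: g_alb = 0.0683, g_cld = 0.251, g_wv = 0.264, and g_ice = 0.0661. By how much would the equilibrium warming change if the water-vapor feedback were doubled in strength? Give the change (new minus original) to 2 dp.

Original: g = 0.6494, ΔT = 3.5/(1−0.6494) = 9.9829 K.
With doubled water-vapor: g' = 0.9134, ΔT' = 3.5/(1−0.9134) = 40.4157 K.
Change = 40.4157 − 9.9829 = 30.43 K.

30.43 K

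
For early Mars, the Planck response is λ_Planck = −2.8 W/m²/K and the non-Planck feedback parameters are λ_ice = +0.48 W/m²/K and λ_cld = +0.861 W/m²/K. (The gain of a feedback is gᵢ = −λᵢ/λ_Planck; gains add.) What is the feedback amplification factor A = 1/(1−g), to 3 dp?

Convert to gains: g_ice = 0.48/2.8 = 0.1714; g_cld = 0.861/2.8 = 0.3075.
Total gain g = 0.4789.
A = 1/(1 − 0.4789) = 1.919.

1.919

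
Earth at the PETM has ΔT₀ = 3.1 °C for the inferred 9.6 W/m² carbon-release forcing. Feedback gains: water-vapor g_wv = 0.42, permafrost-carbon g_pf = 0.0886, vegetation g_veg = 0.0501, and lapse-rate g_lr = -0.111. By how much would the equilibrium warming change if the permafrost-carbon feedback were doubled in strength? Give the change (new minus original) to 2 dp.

Original: g = 0.4477, ΔT = 3.1/(1−0.4477) = 5.6129 °C.
With doubled permafrost-carbon: g' = 0.5363, ΔT' = 3.1/(1−0.5363) = 6.6854 °C.
Change = 6.6854 − 5.6129 = 1.07 °C.

1.07 °C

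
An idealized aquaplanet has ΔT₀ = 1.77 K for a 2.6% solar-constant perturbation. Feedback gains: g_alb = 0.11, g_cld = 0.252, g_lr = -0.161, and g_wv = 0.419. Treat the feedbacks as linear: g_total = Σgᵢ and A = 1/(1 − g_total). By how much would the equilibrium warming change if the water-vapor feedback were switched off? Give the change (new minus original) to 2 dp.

Original: g = 0.62, ΔT = 1.77/(1−0.62) = 4.6579 K.
Without water-vapor: g' = 0.201, ΔT' = 1.77/(1−0.201) = 2.2153 K.
Change = 2.2153 − 4.6579 = -2.44 K.

-2.44 K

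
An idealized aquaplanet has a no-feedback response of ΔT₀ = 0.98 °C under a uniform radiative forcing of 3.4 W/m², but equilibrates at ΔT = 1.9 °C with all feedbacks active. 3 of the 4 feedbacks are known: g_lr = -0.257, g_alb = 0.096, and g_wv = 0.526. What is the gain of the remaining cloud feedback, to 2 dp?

0.12

Amplification A = ΔT/ΔT₀ = 1.9/0.98 = 1.939.
Total gain g = 1 − 1/A = 1 − 1/1.939 = 0.4843.
Known gains sum to -0.257 + 0.096 + 0.526 = 0.365.
g_cld = 0.4843 − 0.365 = 0.12.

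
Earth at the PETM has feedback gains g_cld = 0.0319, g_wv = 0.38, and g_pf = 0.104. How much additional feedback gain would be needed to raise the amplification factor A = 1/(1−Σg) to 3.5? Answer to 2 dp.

Current total gain = 0.5159.
Target gain for A = 3.5: g* = 1 − 1/3.5 = 0.7143.
Additional gain needed = 0.7143 − 0.5159 = 0.20.

0.20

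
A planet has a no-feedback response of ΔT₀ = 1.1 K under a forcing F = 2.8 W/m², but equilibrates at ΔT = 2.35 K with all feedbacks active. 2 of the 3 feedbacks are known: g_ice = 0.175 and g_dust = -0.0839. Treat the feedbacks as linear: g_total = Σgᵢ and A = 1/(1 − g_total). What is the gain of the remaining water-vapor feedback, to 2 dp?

Amplification A = ΔT/ΔT₀ = 2.35/1.1 = 2.136.
Total gain g = 1 − 1/A = 1 − 1/2.136 = 0.5318.
Known gains sum to 0.175 − 0.0839 = 0.0911.
g_wv = 0.5318 − 0.0911 = 0.44.

0.44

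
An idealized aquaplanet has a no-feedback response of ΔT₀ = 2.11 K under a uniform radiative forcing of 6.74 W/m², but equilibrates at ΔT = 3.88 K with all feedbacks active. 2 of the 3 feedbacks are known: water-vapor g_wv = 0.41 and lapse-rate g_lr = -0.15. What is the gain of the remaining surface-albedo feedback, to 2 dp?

0.20

Amplification A = ΔT/ΔT₀ = 3.88/2.11 = 1.839.
Total gain g = 1 − 1/A = 1 − 1/1.839 = 0.4562.
Known gains sum to 0.41 − 0.15 = 0.26.
g_alb = 0.4562 − 0.26 = 0.20.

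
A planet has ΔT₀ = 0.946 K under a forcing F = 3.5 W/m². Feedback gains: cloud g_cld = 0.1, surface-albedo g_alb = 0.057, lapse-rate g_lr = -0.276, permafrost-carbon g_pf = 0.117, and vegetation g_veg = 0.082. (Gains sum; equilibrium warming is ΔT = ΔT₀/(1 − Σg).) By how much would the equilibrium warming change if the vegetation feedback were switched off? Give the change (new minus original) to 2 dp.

Original: g = 0.08, ΔT = 0.946/(1−0.08) = 1.0283 K.
Without vegetation: g' = -0.002, ΔT' = 0.946/(1+0.002) = 0.9441 K.
Change = 0.9441 − 1.0283 = -0.08 K.

-0.08 K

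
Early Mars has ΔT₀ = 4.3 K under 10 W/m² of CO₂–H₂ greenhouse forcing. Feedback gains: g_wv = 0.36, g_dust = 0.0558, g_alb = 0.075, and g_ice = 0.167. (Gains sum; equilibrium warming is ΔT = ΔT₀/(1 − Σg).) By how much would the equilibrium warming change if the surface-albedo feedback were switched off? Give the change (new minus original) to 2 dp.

Original: g = 0.6578, ΔT = 4.3/(1−0.6578) = 12.5658 K.
Without surface-albedo: g' = 0.5828, ΔT' = 4.3/(1−0.5828) = 10.3068 K.
Change = 10.3068 − 12.5658 = -2.26 K.

-2.26 K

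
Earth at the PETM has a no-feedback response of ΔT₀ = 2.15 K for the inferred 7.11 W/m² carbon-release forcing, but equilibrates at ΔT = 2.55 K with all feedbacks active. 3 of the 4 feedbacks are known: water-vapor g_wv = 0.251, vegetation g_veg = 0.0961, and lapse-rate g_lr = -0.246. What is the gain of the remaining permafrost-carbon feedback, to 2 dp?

Amplification A = ΔT/ΔT₀ = 2.55/2.15 = 1.186.
Total gain g = 1 − 1/A = 1 − 1/1.186 = 0.1568.
Known gains sum to 0.251 + 0.0961 − 0.246 = 0.1011.
g_pf = 0.1568 − 0.1011 = 0.06.

0.06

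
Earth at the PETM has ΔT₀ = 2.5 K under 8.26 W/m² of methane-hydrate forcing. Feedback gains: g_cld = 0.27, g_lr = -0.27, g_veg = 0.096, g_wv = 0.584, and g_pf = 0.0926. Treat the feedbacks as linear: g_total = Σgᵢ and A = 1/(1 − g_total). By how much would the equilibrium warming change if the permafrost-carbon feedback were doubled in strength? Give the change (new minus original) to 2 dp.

Original: g = 0.7726, ΔT = 2.5/(1−0.7726) = 10.9938 K.
With doubled permafrost-carbon: g' = 0.8652, ΔT' = 2.5/(1−0.8652) = 18.5460 K.
Change = 18.5460 − 10.9938 = 7.55 K.

7.55 K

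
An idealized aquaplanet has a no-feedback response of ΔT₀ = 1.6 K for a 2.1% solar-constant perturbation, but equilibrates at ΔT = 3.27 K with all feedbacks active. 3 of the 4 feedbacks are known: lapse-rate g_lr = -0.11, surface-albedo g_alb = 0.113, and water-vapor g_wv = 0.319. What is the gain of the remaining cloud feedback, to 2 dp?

0.19

Amplification A = ΔT/ΔT₀ = 3.27/1.6 = 2.044.
Total gain g = 1 − 1/A = 1 − 1/2.044 = 0.5108.
Known gains sum to -0.11 + 0.113 + 0.319 = 0.322.
g_cld = 0.5108 − 0.322 = 0.19.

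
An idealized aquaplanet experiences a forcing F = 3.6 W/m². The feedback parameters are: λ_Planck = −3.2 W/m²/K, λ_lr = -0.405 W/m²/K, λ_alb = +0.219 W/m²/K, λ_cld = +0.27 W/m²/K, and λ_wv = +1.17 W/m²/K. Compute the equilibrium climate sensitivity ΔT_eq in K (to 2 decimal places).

1.85 K

Net feedback parameter λ = (−3.2) + (-0.405) + (+0.219) + (+0.27) + (+1.17) = -1.946 W/m²/K.
ΔT = −F/λ = −3.6/(-1.946) = 1.85 K.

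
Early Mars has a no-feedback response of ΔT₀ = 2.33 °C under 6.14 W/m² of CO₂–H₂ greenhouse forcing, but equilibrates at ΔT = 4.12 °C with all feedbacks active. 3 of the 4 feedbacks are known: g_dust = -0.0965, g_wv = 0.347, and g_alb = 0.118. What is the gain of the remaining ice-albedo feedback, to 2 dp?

Amplification A = ΔT/ΔT₀ = 4.12/2.33 = 1.768.
Total gain g = 1 − 1/A = 1 − 1/1.768 = 0.4344.
Known gains sum to -0.0965 + 0.347 + 0.118 = 0.3685.
g_ice = 0.4344 − 0.3685 = 0.07.

0.07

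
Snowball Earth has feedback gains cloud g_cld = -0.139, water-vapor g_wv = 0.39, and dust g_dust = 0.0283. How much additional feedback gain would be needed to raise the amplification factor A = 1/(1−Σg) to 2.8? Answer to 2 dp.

0.36

Current total gain = 0.2793.
Target gain for A = 2.8: g* = 1 − 1/2.8 = 0.6429.
Additional gain needed = 0.6429 − 0.2793 = 0.36.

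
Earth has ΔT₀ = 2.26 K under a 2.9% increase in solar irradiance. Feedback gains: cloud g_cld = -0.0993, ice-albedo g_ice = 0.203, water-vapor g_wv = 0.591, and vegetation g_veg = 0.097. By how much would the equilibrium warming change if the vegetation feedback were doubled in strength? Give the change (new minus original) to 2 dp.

9.46 K

Original: g = 0.7917, ΔT = 2.26/(1−0.7917) = 10.8497 K.
With doubled vegetation: g' = 0.8887, ΔT' = 2.26/(1−0.8887) = 20.3055 K.
Change = 20.3055 − 10.8497 = 9.46 K.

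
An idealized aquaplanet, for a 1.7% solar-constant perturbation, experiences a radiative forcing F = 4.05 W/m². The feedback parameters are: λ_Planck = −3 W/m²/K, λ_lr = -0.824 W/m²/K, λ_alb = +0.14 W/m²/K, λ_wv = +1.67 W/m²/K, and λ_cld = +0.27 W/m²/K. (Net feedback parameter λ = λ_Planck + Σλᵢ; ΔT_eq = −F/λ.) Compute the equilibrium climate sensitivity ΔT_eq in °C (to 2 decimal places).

Net feedback parameter λ = (−3) + (-0.824) + (+0.14) + (+1.67) + (+0.27) = -1.744 W/m²/K.
ΔT = −F/λ = −4.05/(-1.744) = 2.32 °C.

2.32 °C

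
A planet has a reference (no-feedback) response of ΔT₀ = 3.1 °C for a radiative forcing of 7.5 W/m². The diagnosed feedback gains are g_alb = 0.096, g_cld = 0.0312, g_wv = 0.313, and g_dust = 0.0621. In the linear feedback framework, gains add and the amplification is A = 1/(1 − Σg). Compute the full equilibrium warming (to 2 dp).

6.23 °C

Total gain g = 0.096 + 0.0312 + 0.313 + 0.0621 = 0.5023.
Amplification A = 1/(1 − 0.5023) = 2.009.
ΔT = 3.1 × 2.009 = 6.23 °C.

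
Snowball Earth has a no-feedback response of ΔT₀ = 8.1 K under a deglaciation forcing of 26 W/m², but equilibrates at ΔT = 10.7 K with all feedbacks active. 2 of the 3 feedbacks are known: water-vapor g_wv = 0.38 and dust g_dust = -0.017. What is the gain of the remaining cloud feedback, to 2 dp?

-0.12

Amplification A = ΔT/ΔT₀ = 10.7/8.1 = 1.321.
Total gain g = 1 − 1/A = 1 − 1/1.321 = 0.243.
Known gains sum to 0.38 − 0.017 = 0.363.
g_cld = 0.243 − 0.363 = -0.12.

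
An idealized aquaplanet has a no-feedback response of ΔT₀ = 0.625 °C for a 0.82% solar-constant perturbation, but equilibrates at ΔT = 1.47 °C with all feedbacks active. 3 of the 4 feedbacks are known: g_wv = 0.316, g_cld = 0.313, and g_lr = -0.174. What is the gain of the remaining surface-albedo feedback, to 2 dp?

0.12

Amplification A = ΔT/ΔT₀ = 1.47/0.625 = 2.352.
Total gain g = 1 − 1/A = 1 − 1/2.352 = 0.5748.
Known gains sum to 0.316 + 0.313 − 0.174 = 0.455.
g_alb = 0.5748 − 0.455 = 0.12.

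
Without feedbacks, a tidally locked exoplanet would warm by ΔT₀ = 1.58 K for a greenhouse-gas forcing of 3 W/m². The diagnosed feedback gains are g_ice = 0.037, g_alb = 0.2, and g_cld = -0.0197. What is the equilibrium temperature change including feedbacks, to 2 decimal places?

2.02 K

Total gain g = 0.037 + 0.2 − 0.0197 = 0.2173.
Amplification A = 1/(1 − 0.2173) = 1.278.
ΔT = 1.58 × 1.278 = 2.02 K.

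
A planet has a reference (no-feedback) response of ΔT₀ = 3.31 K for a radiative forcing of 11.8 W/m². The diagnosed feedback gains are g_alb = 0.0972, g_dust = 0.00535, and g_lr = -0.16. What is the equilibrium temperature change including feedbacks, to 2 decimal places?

Total gain g = 0.0972 + 0.00535 − 0.16 = -0.05745.
Amplification A = 1/(1 + 0.05745) = 0.9457.
ΔT = 3.31 × 0.9457 = 3.13 K.

3.13 K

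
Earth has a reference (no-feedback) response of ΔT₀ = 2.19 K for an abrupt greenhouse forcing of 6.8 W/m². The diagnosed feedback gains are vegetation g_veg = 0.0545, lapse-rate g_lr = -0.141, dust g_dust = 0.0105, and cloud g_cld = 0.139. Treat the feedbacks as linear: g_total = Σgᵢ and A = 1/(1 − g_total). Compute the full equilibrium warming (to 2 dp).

2.34 K

Total gain g = 0.0545 − 0.141 + 0.0105 + 0.139 = 0.063.
Amplification A = 1/(1 − 0.063) = 1.067.
ΔT = 2.19 × 1.067 = 2.34 K.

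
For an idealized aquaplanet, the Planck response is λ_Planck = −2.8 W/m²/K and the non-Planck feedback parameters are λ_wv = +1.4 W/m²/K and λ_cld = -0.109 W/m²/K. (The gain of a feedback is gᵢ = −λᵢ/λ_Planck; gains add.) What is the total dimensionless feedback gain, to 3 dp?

0.461

Convert to gains: g_wv = 1.4/2.8 = 0.5; g_cld = -0.109/2.8 = -0.03893.
Total gain g = 0.46107.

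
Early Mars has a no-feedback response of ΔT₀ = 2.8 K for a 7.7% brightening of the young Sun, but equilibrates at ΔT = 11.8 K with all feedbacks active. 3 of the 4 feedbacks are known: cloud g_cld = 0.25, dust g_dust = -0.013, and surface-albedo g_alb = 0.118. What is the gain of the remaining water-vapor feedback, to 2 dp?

Amplification A = ΔT/ΔT₀ = 11.8/2.8 = 4.214.
Total gain g = 1 − 1/A = 1 − 1/4.214 = 0.7627.
Known gains sum to 0.25 − 0.013 + 0.118 = 0.355.
g_wv = 0.7627 − 0.355 = 0.41.

0.41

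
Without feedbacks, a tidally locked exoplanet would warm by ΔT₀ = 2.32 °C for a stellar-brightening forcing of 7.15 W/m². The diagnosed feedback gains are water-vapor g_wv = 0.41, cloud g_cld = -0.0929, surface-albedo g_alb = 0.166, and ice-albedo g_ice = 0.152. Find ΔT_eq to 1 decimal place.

6.4 °C

Total gain g = 0.41 − 0.0929 + 0.166 + 0.152 = 0.6351.
Amplification A = 1/(1 − 0.6351) = 2.74.
ΔT = 2.32 × 2.74 = 6.4 °C.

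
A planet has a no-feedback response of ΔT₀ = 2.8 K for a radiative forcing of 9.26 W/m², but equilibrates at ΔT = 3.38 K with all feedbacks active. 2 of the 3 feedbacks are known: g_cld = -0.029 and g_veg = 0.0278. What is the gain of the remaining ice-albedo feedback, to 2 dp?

Amplification A = ΔT/ΔT₀ = 3.38/2.8 = 1.207.
Total gain g = 1 − 1/A = 1 − 1/1.207 = 0.1715.
Known gains sum to -0.029 + 0.0278 = -0.0012.
g_ice = 0.1715 + 0.0012 = 0.17.

0.17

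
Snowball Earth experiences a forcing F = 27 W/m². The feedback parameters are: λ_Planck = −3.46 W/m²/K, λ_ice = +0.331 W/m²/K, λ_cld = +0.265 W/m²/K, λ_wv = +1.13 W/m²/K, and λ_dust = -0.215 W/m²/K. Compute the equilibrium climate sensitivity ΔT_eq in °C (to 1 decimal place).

Net feedback parameter λ = (−3.46) + (+0.331) + (+0.265) + (+1.13) + (-0.215) = -1.949 W/m²/K.
ΔT = −F/λ = −27/(-1.949) = 13.9 °C.

13.9 °C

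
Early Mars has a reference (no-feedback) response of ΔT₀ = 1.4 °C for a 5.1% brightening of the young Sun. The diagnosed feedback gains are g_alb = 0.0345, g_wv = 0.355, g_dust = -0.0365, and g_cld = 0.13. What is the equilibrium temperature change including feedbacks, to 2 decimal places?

Total gain g = 0.0345 + 0.355 − 0.0365 + 0.13 = 0.483.
Amplification A = 1/(1 − 0.483) = 1.934.
ΔT = 1.4 × 1.934 = 2.71 °C.

2.71 °C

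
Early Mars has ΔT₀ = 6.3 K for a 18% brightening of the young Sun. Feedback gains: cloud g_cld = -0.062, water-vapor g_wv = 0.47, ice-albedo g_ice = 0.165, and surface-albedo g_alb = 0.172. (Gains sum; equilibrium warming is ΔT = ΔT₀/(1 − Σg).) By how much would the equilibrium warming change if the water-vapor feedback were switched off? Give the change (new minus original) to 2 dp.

Original: g = 0.745, ΔT = 6.3/(1−0.745) = 24.7059 K.
Without water-vapor: g' = 0.275, ΔT' = 6.3/(1−0.275) = 8.6897 K.
Change = 8.6897 − 24.7059 = -16.02 K.

-16.02 K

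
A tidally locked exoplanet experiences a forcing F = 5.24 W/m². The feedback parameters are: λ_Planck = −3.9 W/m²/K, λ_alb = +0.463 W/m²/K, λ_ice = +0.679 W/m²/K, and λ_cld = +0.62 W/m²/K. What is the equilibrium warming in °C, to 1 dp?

Net feedback parameter λ = (−3.9) + (+0.463) + (+0.679) + (+0.62) = -2.138 W/m²/K.
ΔT = −F/λ = −5.24/(-2.138) = 2.5 °C.

2.5 °C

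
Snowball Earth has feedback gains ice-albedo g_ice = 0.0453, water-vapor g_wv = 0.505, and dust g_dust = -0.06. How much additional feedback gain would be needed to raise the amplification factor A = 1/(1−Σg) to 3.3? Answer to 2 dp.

0.21

Current total gain = 0.4903.
Target gain for A = 3.3: g* = 1 − 1/3.3 = 0.697.
Additional gain needed = 0.697 − 0.4903 = 0.21.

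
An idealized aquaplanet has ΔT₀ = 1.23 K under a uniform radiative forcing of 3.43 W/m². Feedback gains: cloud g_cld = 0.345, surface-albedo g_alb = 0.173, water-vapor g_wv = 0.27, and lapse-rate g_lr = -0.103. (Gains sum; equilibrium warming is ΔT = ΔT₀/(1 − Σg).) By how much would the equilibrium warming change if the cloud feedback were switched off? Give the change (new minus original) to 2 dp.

Original: g = 0.685, ΔT = 1.23/(1−0.685) = 3.9048 K.
Without cloud: g' = 0.34, ΔT' = 1.23/(1−0.34) = 1.8636 K.
Change = 1.8636 − 3.9048 = -2.04 K.

-2.04 K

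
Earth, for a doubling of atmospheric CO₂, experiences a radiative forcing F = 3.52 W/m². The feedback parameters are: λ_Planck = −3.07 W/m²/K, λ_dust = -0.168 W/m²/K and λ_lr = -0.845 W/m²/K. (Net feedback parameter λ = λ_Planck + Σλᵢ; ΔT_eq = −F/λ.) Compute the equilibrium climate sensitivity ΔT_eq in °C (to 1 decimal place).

Net feedback parameter λ = (−3.07) + (-0.168) + (-0.845) = -4.083 W/m²/K.
ΔT = −F/λ = −3.52/(-4.083) = 0.9 °C.

0.9 °C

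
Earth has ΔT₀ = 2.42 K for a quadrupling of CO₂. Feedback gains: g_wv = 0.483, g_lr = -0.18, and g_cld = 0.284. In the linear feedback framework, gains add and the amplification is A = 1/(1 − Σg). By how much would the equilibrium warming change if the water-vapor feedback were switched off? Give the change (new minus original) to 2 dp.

-3.16 K

Original: g = 0.587, ΔT = 2.42/(1−0.587) = 5.8596 K.
Without water-vapor: g' = 0.104, ΔT' = 2.42/(1−0.104) = 2.7009 K.
Change = 2.7009 − 5.8596 = -3.16 K.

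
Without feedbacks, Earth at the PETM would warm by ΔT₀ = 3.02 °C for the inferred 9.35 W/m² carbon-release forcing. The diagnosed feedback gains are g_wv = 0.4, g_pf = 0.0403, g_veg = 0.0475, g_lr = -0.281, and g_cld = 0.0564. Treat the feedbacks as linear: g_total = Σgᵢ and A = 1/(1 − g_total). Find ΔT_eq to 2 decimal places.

Total gain g = 0.4 + 0.0403 + 0.0475 − 0.281 + 0.0564 = 0.2632.
Amplification A = 1/(1 − 0.2632) = 1.357.
ΔT = 3.02 × 1.357 = 4.10 °C.

4.10 °C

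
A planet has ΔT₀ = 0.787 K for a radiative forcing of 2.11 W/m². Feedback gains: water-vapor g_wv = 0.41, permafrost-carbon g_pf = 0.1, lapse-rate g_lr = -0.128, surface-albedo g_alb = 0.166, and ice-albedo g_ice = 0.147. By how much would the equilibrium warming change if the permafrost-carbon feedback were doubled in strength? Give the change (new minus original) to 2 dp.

Original: g = 0.695, ΔT = 0.787/(1−0.695) = 2.5803 K.
With doubled permafrost-carbon: g' = 0.795, ΔT' = 0.787/(1−0.795) = 3.8390 K.
Change = 3.8390 − 2.5803 = 1.26 K.

1.26 K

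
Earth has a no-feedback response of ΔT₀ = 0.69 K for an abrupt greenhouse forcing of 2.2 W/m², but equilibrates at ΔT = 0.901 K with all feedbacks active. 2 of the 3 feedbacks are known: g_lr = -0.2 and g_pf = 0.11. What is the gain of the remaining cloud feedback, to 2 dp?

0.32

Amplification A = ΔT/ΔT₀ = 0.901/0.69 = 1.306.
Total gain g = 1 − 1/A = 1 − 1/1.306 = 0.2343.
Known gains sum to -0.2 + 0.11 = -0.09.
g_cld = 0.2343 + 0.09 = 0.32.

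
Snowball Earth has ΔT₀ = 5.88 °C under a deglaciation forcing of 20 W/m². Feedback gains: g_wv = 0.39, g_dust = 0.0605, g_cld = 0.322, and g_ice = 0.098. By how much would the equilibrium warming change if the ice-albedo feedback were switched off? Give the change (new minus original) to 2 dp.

Original: g = 0.8705, ΔT = 5.88/(1−0.8705) = 45.4054 °C.
Without ice-albedo: g' = 0.7725, ΔT' = 5.88/(1−0.7725) = 25.8462 °C.
Change = 25.8462 − 45.4054 = -19.56 °C.

-19.56 °C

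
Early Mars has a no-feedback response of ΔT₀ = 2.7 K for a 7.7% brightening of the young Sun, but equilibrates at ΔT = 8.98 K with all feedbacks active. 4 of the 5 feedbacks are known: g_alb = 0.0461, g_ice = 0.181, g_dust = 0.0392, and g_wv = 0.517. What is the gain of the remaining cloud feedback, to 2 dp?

Amplification A = ΔT/ΔT₀ = 8.98/2.7 = 3.326.
Total gain g = 1 − 1/A = 1 − 1/3.326 = 0.6993.
Known gains sum to 0.0461 + 0.181 + 0.0392 + 0.517 = 0.7833.
g_cld = 0.6993 − 0.7833 = -0.08.

-0.08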